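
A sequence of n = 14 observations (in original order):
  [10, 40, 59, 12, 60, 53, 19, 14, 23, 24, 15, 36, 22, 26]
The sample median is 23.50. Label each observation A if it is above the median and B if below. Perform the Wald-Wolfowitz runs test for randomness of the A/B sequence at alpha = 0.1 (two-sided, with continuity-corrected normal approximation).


Step 1: Compute median = 23.50; label A = above, B = below.
Labels in order: BAABAABBBABABA  (n_A = 7, n_B = 7)
Step 2: Count runs R = 10.
Step 3: Under H0 (random ordering), E[R] = 2*n_A*n_B/(n_A+n_B) + 1 = 2*7*7/14 + 1 = 8.0000.
        Var[R] = 2*n_A*n_B*(2*n_A*n_B - n_A - n_B) / ((n_A+n_B)^2 * (n_A+n_B-1)) = 8232/2548 = 3.2308.
        SD[R] = 1.7974.
Step 4: Continuity-corrected z = (R - 0.5 - E[R]) / SD[R] = (10 - 0.5 - 8.0000) / 1.7974 = 0.8345.
Step 5: Two-sided p-value via normal approximation = 2*(1 - Phi(|z|)) = 0.403986.
Step 6: alpha = 0.1. fail to reject H0.

R = 10, z = 0.8345, p = 0.403986, fail to reject H0.


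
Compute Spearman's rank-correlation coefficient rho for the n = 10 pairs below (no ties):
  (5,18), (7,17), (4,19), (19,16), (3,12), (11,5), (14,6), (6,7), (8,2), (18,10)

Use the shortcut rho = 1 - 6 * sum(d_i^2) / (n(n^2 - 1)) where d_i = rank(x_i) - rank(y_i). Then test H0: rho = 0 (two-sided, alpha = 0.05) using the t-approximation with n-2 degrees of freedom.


Step 1: Rank x and y separately (midranks; no ties here).
rank(x): 5->3, 7->5, 4->2, 19->10, 3->1, 11->7, 14->8, 6->4, 8->6, 18->9
rank(y): 18->9, 17->8, 19->10, 16->7, 12->6, 5->2, 6->3, 7->4, 2->1, 10->5
Step 2: d_i = R_x(i) - R_y(i); compute d_i^2.
  (3-9)^2=36, (5-8)^2=9, (2-10)^2=64, (10-7)^2=9, (1-6)^2=25, (7-2)^2=25, (8-3)^2=25, (4-4)^2=0, (6-1)^2=25, (9-5)^2=16
sum(d^2) = 234.
Step 3: rho = 1 - 6*234 / (10*(10^2 - 1)) = 1 - 1404/990 = -0.418182.
Step 4: Under H0, t = rho * sqrt((n-2)/(1-rho^2)) = -1.3021 ~ t(8).
Step 5: Two-sided p-value from the t-distribution with 8 df = 0.229113.
Step 6: alpha = 0.05. fail to reject H0.

rho = -0.4182, p = 0.229113, fail to reject H0 at alpha = 0.05.


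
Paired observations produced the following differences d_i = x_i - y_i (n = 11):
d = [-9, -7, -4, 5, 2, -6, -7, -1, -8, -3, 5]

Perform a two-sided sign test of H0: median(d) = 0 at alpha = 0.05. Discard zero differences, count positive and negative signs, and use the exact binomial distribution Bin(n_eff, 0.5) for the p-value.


Step 1: Discard zero differences. Original n = 11; n_eff = number of nonzero differences = 11.
Nonzero differences (with sign): -9, -7, -4, +5, +2, -6, -7, -1, -8, -3, +5
Step 2: Count signs: positive = 3, negative = 8.
Step 3: Under H0: P(positive) = 0.5, so the number of positives S ~ Bin(11, 0.5).
Step 4: Two-sided exact p-value = sum of Bin(11,0.5) probabilities at or below the observed probability = 0.226562.
Step 5: alpha = 0.05. fail to reject H0.

n_eff = 11, pos = 3, neg = 8, p = 0.226562, fail to reject H0.


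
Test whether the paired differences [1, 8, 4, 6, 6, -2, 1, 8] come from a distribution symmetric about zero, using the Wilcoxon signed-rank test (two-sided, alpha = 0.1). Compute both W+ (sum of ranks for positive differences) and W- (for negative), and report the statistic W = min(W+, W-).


Step 1: Drop any zero differences (none here) and take |d_i|.
|d| = [1, 8, 4, 6, 6, 2, 1, 8]
Step 2: Midrank |d_i| (ties get averaged ranks).
ranks: |1|->1.5, |8|->7.5, |4|->4, |6|->5.5, |6|->5.5, |2|->3, |1|->1.5, |8|->7.5
Step 3: Attach original signs; sum ranks with positive sign and with negative sign.
W+ = 1.5 + 7.5 + 4 + 5.5 + 5.5 + 1.5 + 7.5 = 33
W- = 3 = 3
(Check: W+ + W- = 36 should equal n(n+1)/2 = 36.)
Step 4: Test statistic W = min(W+, W-) = 3.
Step 5: Ties in |d|, so use the tie-corrected normal approximation.
        E[W] = n(n+1)/4 = 8*9/4 = 18.
        Tie groups: |d|=1 (t=2), |d|=6 (t=2), |d|=8 (t=2); sum(t^3 - t) = 18.
        Var[W] = n(n+1)(2n+1)/24 - sum(t^3-t)/48 = 1224/24 - 18/48 = 50.625.
        z = (W - E[W]) / sqrt(Var[W]) = (3 - 18) / 7.1151 = -2.1082.
        Two-sided p = 2*Phi(z) = 0.035015.
Step 6: alpha = 0.1. reject H0.

W+ = 33, W- = 3, W = min = 3, p = 0.035015, reject H0.


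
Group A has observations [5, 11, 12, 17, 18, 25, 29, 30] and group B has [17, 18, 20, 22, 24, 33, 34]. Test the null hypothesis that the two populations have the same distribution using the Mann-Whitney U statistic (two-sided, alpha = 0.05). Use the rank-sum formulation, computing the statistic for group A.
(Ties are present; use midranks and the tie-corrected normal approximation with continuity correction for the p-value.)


Step 1: Combine and sort all 15 observations; assign midranks.
sorted (value, group): (5,X), (11,X), (12,X), (17,X), (17,Y), (18,X), (18,Y), (20,Y), (22,Y), (24,Y), (25,X), (29,X), (30,X), (33,Y), (34,Y)
ranks: 5->1, 11->2, 12->3, 17->4.5, 17->4.5, 18->6.5, 18->6.5, 20->8, 22->9, 24->10, 25->11, 29->12, 30->13, 33->14, 34->15
Step 2: Rank sum for X: R1 = 1 + 2 + 3 + 4.5 + 6.5 + 11 + 12 + 13 = 53.
Step 3: U_X = R1 - n1(n1+1)/2 = 53 - 8*9/2 = 53 - 36 = 17.
       U_Y = n1*n2 - U_X = 56 - 17 = 39.
Step 4: Ties are present, so use the tie-corrected normal approximation (with continuity correction) for the p-value.
Step 5: p-value = 0.223485; compare to alpha = 0.05. fail to reject H0.

U_X = 17, p = 0.223485, fail to reject H0 at alpha = 0.05.


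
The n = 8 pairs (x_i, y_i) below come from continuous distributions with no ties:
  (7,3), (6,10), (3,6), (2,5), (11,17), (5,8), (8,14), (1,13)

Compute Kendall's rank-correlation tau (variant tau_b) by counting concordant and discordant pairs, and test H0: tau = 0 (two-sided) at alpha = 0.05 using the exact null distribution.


Step 1: Enumerate the 28 unordered pairs (i,j) with i<j and classify each by sign(x_j-x_i) * sign(y_j-y_i).
  (1,2):dx=-1,dy=+7->D; (1,3):dx=-4,dy=+3->D; (1,4):dx=-5,dy=+2->D; (1,5):dx=+4,dy=+14->C
  (1,6):dx=-2,dy=+5->D; (1,7):dx=+1,dy=+11->C; (1,8):dx=-6,dy=+10->D; (2,3):dx=-3,dy=-4->C
  (2,4):dx=-4,dy=-5->C; (2,5):dx=+5,dy=+7->C; (2,6):dx=-1,dy=-2->C; (2,7):dx=+2,dy=+4->C
  (2,8):dx=-5,dy=+3->D; (3,4):dx=-1,dy=-1->C; (3,5):dx=+8,dy=+11->C; (3,6):dx=+2,dy=+2->C
  (3,7):dx=+5,dy=+8->C; (3,8):dx=-2,dy=+7->D; (4,5):dx=+9,dy=+12->C; (4,6):dx=+3,dy=+3->C
  (4,7):dx=+6,dy=+9->C; (4,8):dx=-1,dy=+8->D; (5,6):dx=-6,dy=-9->C; (5,7):dx=-3,dy=-3->C
  (5,8):dx=-10,dy=-4->C; (6,7):dx=+3,dy=+6->C; (6,8):dx=-4,dy=+5->D; (7,8):dx=-7,dy=-1->C
Step 2: C = 19, D = 9, total pairs = 28.
Step 3: tau = (C - D)/(n(n-1)/2) = (19 - 9)/28 = 0.357143.
Step 4: Exact two-sided p-value (enumerate n! = 40320 permutations of y under H0): p = 0.275099.
Step 5: alpha = 0.05. fail to reject H0.

tau_b = 0.3571 (C=19, D=9), p = 0.275099, fail to reject H0.


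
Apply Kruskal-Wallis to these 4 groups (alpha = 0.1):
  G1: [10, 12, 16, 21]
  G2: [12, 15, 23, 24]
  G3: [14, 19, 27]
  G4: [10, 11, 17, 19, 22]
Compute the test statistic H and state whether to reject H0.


Step 1: Combine all N = 16 observations and assign midranks.
sorted (value, group, rank): (10,G1,1.5), (10,G4,1.5), (11,G4,3), (12,G1,4.5), (12,G2,4.5), (14,G3,6), (15,G2,7), (16,G1,8), (17,G4,9), (19,G3,10.5), (19,G4,10.5), (21,G1,12), (22,G4,13), (23,G2,14), (24,G2,15), (27,G3,16)
Step 2: Sum ranks within each group.
R_1 = 26 (n_1 = 4)
R_2 = 40.5 (n_2 = 4)
R_3 = 32.5 (n_3 = 3)
R_4 = 37 (n_4 = 5)
Step 3: H = 12/(N(N+1)) * sum(R_i^2/n_i) - 3(N+1)
     = 12/(16*17) * (26^2/4 + 40.5^2/4 + 32.5^2/3 + 37^2/5) - 3*17
     = 0.044118 * 1204.95 - 51
     = 2.159375.
Step 4: Ties present; correction factor C = 1 - 18/(16^3 - 16) = 0.995588. Corrected H = 2.159375 / 0.995588 = 2.168944.
Step 5: Under H0, H ~ chi^2(3); p-value = 0.538091.
Step 6: alpha = 0.1. fail to reject H0.

H = 2.1689, df = 3, p = 0.538091, fail to reject H0.


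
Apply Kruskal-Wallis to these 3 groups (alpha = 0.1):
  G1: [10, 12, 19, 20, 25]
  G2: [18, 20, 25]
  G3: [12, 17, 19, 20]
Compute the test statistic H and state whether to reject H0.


Step 1: Combine all N = 12 observations and assign midranks.
sorted (value, group, rank): (10,G1,1), (12,G1,2.5), (12,G3,2.5), (17,G3,4), (18,G2,5), (19,G1,6.5), (19,G3,6.5), (20,G1,9), (20,G2,9), (20,G3,9), (25,G1,11.5), (25,G2,11.5)
Step 2: Sum ranks within each group.
R_1 = 30.5 (n_1 = 5)
R_2 = 25.5 (n_2 = 3)
R_3 = 22 (n_3 = 4)
Step 3: H = 12/(N(N+1)) * sum(R_i^2/n_i) - 3(N+1)
     = 12/(12*13) * (30.5^2/5 + 25.5^2/3 + 22^2/4) - 3*13
     = 0.076923 * 523.8 - 39
     = 1.292308.
Step 4: Ties present; correction factor C = 1 - 42/(12^3 - 12) = 0.975524. Corrected H = 1.292308 / 0.975524 = 1.324731.
Step 5: Under H0, H ~ chi^2(2); p-value = 0.515630.
Step 6: alpha = 0.1. fail to reject H0.

H = 1.3247, df = 2, p = 0.515630, fail to reject H0.


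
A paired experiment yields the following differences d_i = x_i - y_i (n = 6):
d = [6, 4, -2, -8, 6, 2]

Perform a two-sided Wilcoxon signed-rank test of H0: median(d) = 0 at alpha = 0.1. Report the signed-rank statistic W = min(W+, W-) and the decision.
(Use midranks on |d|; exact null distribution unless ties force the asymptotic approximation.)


Step 1: Drop any zero differences (none here) and take |d_i|.
|d| = [6, 4, 2, 8, 6, 2]
Step 2: Midrank |d_i| (ties get averaged ranks).
ranks: |6|->4.5, |4|->3, |2|->1.5, |8|->6, |6|->4.5, |2|->1.5
Step 3: Attach original signs; sum ranks with positive sign and with negative sign.
W+ = 4.5 + 3 + 4.5 + 1.5 = 13.5
W- = 1.5 + 6 = 7.5
(Check: W+ + W- = 21 should equal n(n+1)/2 = 21.)
Step 4: Test statistic W = min(W+, W-) = 7.5.
Step 5: Ties in |d|, so use the tie-corrected normal approximation.
        E[W] = n(n+1)/4 = 6*7/4 = 10.5.
        Tie groups: |d|=2 (t=2), |d|=6 (t=2); sum(t^3 - t) = 12.
        Var[W] = n(n+1)(2n+1)/24 - sum(t^3-t)/48 = 546/24 - 12/48 = 22.5.
        z = (W - E[W]) / sqrt(Var[W]) = (7.5 - 10.5) / 4.7434 = -0.6325.
        Two-sided p = 2*Phi(z) = 0.527089.
Step 6: alpha = 0.1. fail to reject H0.

W+ = 13.5, W- = 7.5, W = min = 7.5, p = 0.527089, fail to reject H0.


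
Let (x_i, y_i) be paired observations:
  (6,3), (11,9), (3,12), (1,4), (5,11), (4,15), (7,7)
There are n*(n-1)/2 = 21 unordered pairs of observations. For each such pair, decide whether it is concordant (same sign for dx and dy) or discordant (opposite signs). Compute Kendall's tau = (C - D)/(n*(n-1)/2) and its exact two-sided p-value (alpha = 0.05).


Step 1: Enumerate the 21 unordered pairs (i,j) with i<j and classify each by sign(x_j-x_i) * sign(y_j-y_i).
  (1,2):dx=+5,dy=+6->C; (1,3):dx=-3,dy=+9->D; (1,4):dx=-5,dy=+1->D; (1,5):dx=-1,dy=+8->D
  (1,6):dx=-2,dy=+12->D; (1,7):dx=+1,dy=+4->C; (2,3):dx=-8,dy=+3->D; (2,4):dx=-10,dy=-5->C
  (2,5):dx=-6,dy=+2->D; (2,6):dx=-7,dy=+6->D; (2,7):dx=-4,dy=-2->C; (3,4):dx=-2,dy=-8->C
  (3,5):dx=+2,dy=-1->D; (3,6):dx=+1,dy=+3->C; (3,7):dx=+4,dy=-5->D; (4,5):dx=+4,dy=+7->C
  (4,6):dx=+3,dy=+11->C; (4,7):dx=+6,dy=+3->C; (5,6):dx=-1,dy=+4->D; (5,7):dx=+2,dy=-4->D
  (6,7):dx=+3,dy=-8->D
Step 2: C = 9, D = 12, total pairs = 21.
Step 3: tau = (C - D)/(n(n-1)/2) = (9 - 12)/21 = -0.142857.
Step 4: Exact two-sided p-value (enumerate n! = 5040 permutations of y under H0): p = 0.772619.
Step 5: alpha = 0.05. fail to reject H0.

tau_b = -0.1429 (C=9, D=12), p = 0.772619, fail to reject H0.


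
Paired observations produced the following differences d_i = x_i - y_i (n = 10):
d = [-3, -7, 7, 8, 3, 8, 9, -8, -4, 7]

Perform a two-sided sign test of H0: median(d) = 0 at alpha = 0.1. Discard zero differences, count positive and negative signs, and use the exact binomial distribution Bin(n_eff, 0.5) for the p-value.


Step 1: Discard zero differences. Original n = 10; n_eff = number of nonzero differences = 10.
Nonzero differences (with sign): -3, -7, +7, +8, +3, +8, +9, -8, -4, +7
Step 2: Count signs: positive = 6, negative = 4.
Step 3: Under H0: P(positive) = 0.5, so the number of positives S ~ Bin(10, 0.5).
Step 4: Two-sided exact p-value = sum of Bin(10,0.5) probabilities at or below the observed probability = 0.753906.
Step 5: alpha = 0.1. fail to reject H0.

n_eff = 10, pos = 6, neg = 4, p = 0.753906, fail to reject H0.


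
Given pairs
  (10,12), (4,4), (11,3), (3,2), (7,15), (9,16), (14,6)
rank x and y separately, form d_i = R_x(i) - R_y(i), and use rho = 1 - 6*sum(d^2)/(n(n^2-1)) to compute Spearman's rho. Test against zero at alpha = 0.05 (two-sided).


Step 1: Rank x and y separately (midranks; no ties here).
rank(x): 10->5, 4->2, 11->6, 3->1, 7->3, 9->4, 14->7
rank(y): 12->5, 4->3, 3->2, 2->1, 15->6, 16->7, 6->4
Step 2: d_i = R_x(i) - R_y(i); compute d_i^2.
  (5-5)^2=0, (2-3)^2=1, (6-2)^2=16, (1-1)^2=0, (3-6)^2=9, (4-7)^2=9, (7-4)^2=9
sum(d^2) = 44.
Step 3: rho = 1 - 6*44 / (7*(7^2 - 1)) = 1 - 264/336 = 0.214286.
Step 4: Under H0, t = rho * sqrt((n-2)/(1-rho^2)) = 0.4906 ~ t(5).
Step 5: Two-sided p-value from the t-distribution with 5 df = 0.644512.
Step 6: alpha = 0.05. fail to reject H0.

rho = 0.2143, p = 0.644512, fail to reject H0 at alpha = 0.05.


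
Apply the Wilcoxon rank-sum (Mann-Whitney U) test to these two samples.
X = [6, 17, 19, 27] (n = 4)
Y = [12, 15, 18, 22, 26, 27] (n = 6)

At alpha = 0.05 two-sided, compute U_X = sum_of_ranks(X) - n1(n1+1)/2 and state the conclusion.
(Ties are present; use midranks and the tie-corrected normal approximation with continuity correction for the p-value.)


Step 1: Combine and sort all 10 observations; assign midranks.
sorted (value, group): (6,X), (12,Y), (15,Y), (17,X), (18,Y), (19,X), (22,Y), (26,Y), (27,X), (27,Y)
ranks: 6->1, 12->2, 15->3, 17->4, 18->5, 19->6, 22->7, 26->8, 27->9.5, 27->9.5
Step 2: Rank sum for X: R1 = 1 + 4 + 6 + 9.5 = 20.5.
Step 3: U_X = R1 - n1(n1+1)/2 = 20.5 - 4*5/2 = 20.5 - 10 = 10.5.
       U_Y = n1*n2 - U_X = 24 - 10.5 = 13.5.
Step 4: Ties are present, so use the tie-corrected normal approximation (with continuity correction) for the p-value.
Step 5: p-value = 0.830664; compare to alpha = 0.05. fail to reject H0.

U_X = 10.5, p = 0.830664, fail to reject H0 at alpha = 0.05.


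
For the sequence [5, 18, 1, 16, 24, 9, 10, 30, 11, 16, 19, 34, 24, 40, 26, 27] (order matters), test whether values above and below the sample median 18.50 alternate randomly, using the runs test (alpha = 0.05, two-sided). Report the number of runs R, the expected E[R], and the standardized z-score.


Step 1: Compute median = 18.50; label A = above, B = below.
Labels in order: BBBBABBABBAAAAAA  (n_A = 8, n_B = 8)
Step 2: Count runs R = 6.
Step 3: Under H0 (random ordering), E[R] = 2*n_A*n_B/(n_A+n_B) + 1 = 2*8*8/16 + 1 = 9.0000.
        Var[R] = 2*n_A*n_B*(2*n_A*n_B - n_A - n_B) / ((n_A+n_B)^2 * (n_A+n_B-1)) = 14336/3840 = 3.7333.
        SD[R] = 1.9322.
Step 4: Continuity-corrected z = (R + 0.5 - E[R]) / SD[R] = (6 + 0.5 - 9.0000) / 1.9322 = -1.2939.
Step 5: Two-sided p-value via normal approximation = 2*(1 - Phi(|z|)) = 0.195709.
Step 6: alpha = 0.05. fail to reject H0.

R = 6, z = -1.2939, p = 0.195709, fail to reject H0.


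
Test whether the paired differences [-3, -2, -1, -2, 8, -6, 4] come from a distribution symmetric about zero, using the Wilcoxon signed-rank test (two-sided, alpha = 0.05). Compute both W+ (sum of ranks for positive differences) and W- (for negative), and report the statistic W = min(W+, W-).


Step 1: Drop any zero differences (none here) and take |d_i|.
|d| = [3, 2, 1, 2, 8, 6, 4]
Step 2: Midrank |d_i| (ties get averaged ranks).
ranks: |3|->4, |2|->2.5, |1|->1, |2|->2.5, |8|->7, |6|->6, |4|->5
Step 3: Attach original signs; sum ranks with positive sign and with negative sign.
W+ = 7 + 5 = 12
W- = 4 + 2.5 + 1 + 2.5 + 6 = 16
(Check: W+ + W- = 28 should equal n(n+1)/2 = 28.)
Step 4: Test statistic W = min(W+, W-) = 12.
Step 5: Ties in |d|, so use the tie-corrected normal approximation.
        E[W] = n(n+1)/4 = 7*8/4 = 14.
        Tie groups: |d|=2 (t=2); sum(t^3 - t) = 6.
        Var[W] = n(n+1)(2n+1)/24 - sum(t^3-t)/48 = 840/24 - 6/48 = 34.875.
        z = (W - E[W]) / sqrt(Var[W]) = (12 - 14) / 5.9055 = -0.3387.
        Two-sided p = 2*Phi(z) = 0.734861.
Step 6: alpha = 0.05. fail to reject H0.

W+ = 12, W- = 16, W = min = 12, p = 0.734861, fail to reject H0.


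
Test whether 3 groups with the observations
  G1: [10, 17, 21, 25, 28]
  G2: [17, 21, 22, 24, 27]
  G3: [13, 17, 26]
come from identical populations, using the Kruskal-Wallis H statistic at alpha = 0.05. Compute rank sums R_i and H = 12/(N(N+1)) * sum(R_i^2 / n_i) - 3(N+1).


Step 1: Combine all N = 13 observations and assign midranks.
sorted (value, group, rank): (10,G1,1), (13,G3,2), (17,G1,4), (17,G2,4), (17,G3,4), (21,G1,6.5), (21,G2,6.5), (22,G2,8), (24,G2,9), (25,G1,10), (26,G3,11), (27,G2,12), (28,G1,13)
Step 2: Sum ranks within each group.
R_1 = 34.5 (n_1 = 5)
R_2 = 39.5 (n_2 = 5)
R_3 = 17 (n_3 = 3)
Step 3: H = 12/(N(N+1)) * sum(R_i^2/n_i) - 3(N+1)
     = 12/(13*14) * (34.5^2/5 + 39.5^2/5 + 17^2/3) - 3*14
     = 0.065934 * 646.433 - 42
     = 0.621978.
Step 4: Ties present; correction factor C = 1 - 30/(13^3 - 13) = 0.986264. Corrected H = 0.621978 / 0.986264 = 0.630641.
Step 5: Under H0, H ~ chi^2(2); p-value = 0.729555.
Step 6: alpha = 0.05. fail to reject H0.

H = 0.6306, df = 2, p = 0.729555, fail to reject H0.


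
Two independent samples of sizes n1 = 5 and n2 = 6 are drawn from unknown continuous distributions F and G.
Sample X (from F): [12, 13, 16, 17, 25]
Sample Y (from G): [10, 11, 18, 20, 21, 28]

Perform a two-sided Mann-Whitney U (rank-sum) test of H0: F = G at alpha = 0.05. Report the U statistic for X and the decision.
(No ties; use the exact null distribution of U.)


Step 1: Combine and sort all 11 observations; assign midranks.
sorted (value, group): (10,Y), (11,Y), (12,X), (13,X), (16,X), (17,X), (18,Y), (20,Y), (21,Y), (25,X), (28,Y)
ranks: 10->1, 11->2, 12->3, 13->4, 16->5, 17->6, 18->7, 20->8, 21->9, 25->10, 28->11
Step 2: Rank sum for X: R1 = 3 + 4 + 5 + 6 + 10 = 28.
Step 3: U_X = R1 - n1(n1+1)/2 = 28 - 5*6/2 = 28 - 15 = 13.
       U_Y = n1*n2 - U_X = 30 - 13 = 17.
Step 4: No ties, so the exact null distribution of U (based on enumerating the C(11,5) = 462 equally likely rank assignments) gives the two-sided p-value.
Step 5: p-value = 0.792208; compare to alpha = 0.05. fail to reject H0.

U_X = 13, p = 0.792208, fail to reject H0 at alpha = 0.05.


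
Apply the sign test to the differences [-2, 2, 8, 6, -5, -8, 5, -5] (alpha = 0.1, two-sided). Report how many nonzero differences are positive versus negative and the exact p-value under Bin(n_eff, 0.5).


Step 1: Discard zero differences. Original n = 8; n_eff = number of nonzero differences = 8.
Nonzero differences (with sign): -2, +2, +8, +6, -5, -8, +5, -5
Step 2: Count signs: positive = 4, negative = 4.
Step 3: Under H0: P(positive) = 0.5, so the number of positives S ~ Bin(8, 0.5).
Step 4: Two-sided exact p-value = sum of Bin(8,0.5) probabilities at or below the observed probability = 1.000000.
Step 5: alpha = 0.1. fail to reject H0.

n_eff = 8, pos = 4, neg = 4, p = 1.000000, fail to reject H0.


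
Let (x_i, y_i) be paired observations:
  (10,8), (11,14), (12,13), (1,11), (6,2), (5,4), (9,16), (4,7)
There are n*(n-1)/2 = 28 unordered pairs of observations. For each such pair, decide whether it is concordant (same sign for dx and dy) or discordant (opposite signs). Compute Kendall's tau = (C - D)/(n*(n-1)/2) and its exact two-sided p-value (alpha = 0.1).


Step 1: Enumerate the 28 unordered pairs (i,j) with i<j and classify each by sign(x_j-x_i) * sign(y_j-y_i).
  (1,2):dx=+1,dy=+6->C; (1,3):dx=+2,dy=+5->C; (1,4):dx=-9,dy=+3->D; (1,5):dx=-4,dy=-6->C
  (1,6):dx=-5,dy=-4->C; (1,7):dx=-1,dy=+8->D; (1,8):dx=-6,dy=-1->C; (2,3):dx=+1,dy=-1->D
  (2,4):dx=-10,dy=-3->C; (2,5):dx=-5,dy=-12->C; (2,6):dx=-6,dy=-10->C; (2,7):dx=-2,dy=+2->D
  (2,8):dx=-7,dy=-7->C; (3,4):dx=-11,dy=-2->C; (3,5):dx=-6,dy=-11->C; (3,6):dx=-7,dy=-9->C
  (3,7):dx=-3,dy=+3->D; (3,8):dx=-8,dy=-6->C; (4,5):dx=+5,dy=-9->D; (4,6):dx=+4,dy=-7->D
  (4,7):dx=+8,dy=+5->C; (4,8):dx=+3,dy=-4->D; (5,6):dx=-1,dy=+2->D; (5,7):dx=+3,dy=+14->C
  (5,8):dx=-2,dy=+5->D; (6,7):dx=+4,dy=+12->C; (6,8):dx=-1,dy=+3->D; (7,8):dx=-5,dy=-9->C
Step 2: C = 17, D = 11, total pairs = 28.
Step 3: tau = (C - D)/(n(n-1)/2) = (17 - 11)/28 = 0.214286.
Step 4: Exact two-sided p-value (enumerate n! = 40320 permutations of y under H0): p = 0.548413.
Step 5: alpha = 0.1. fail to reject H0.

tau_b = 0.2143 (C=17, D=11), p = 0.548413, fail to reject H0.


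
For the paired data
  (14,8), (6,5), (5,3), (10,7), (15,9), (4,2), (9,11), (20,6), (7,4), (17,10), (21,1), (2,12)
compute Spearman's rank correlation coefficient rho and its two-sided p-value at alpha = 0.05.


Step 1: Rank x and y separately (midranks; no ties here).
rank(x): 14->8, 6->4, 5->3, 10->7, 15->9, 4->2, 9->6, 20->11, 7->5, 17->10, 21->12, 2->1
rank(y): 8->8, 5->5, 3->3, 7->7, 9->9, 2->2, 11->11, 6->6, 4->4, 10->10, 1->1, 12->12
Step 2: d_i = R_x(i) - R_y(i); compute d_i^2.
  (8-8)^2=0, (4-5)^2=1, (3-3)^2=0, (7-7)^2=0, (9-9)^2=0, (2-2)^2=0, (6-11)^2=25, (11-6)^2=25, (5-4)^2=1, (10-10)^2=0, (12-1)^2=121, (1-12)^2=121
sum(d^2) = 294.
Step 3: rho = 1 - 6*294 / (12*(12^2 - 1)) = 1 - 1764/1716 = -0.027972.
Step 4: Under H0, t = rho * sqrt((n-2)/(1-rho^2)) = -0.0885 ~ t(10).
Step 5: Two-sided p-value from the t-distribution with 10 df = 0.931234.
Step 6: alpha = 0.05. fail to reject H0.

rho = -0.0280, p = 0.931234, fail to reject H0 at alpha = 0.05.


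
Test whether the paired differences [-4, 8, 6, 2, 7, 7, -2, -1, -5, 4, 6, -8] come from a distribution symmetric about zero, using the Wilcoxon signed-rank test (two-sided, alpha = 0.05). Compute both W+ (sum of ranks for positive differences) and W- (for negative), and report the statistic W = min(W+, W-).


Step 1: Drop any zero differences (none here) and take |d_i|.
|d| = [4, 8, 6, 2, 7, 7, 2, 1, 5, 4, 6, 8]
Step 2: Midrank |d_i| (ties get averaged ranks).
ranks: |4|->4.5, |8|->11.5, |6|->7.5, |2|->2.5, |7|->9.5, |7|->9.5, |2|->2.5, |1|->1, |5|->6, |4|->4.5, |6|->7.5, |8|->11.5
Step 3: Attach original signs; sum ranks with positive sign and with negative sign.
W+ = 11.5 + 7.5 + 2.5 + 9.5 + 9.5 + 4.5 + 7.5 = 52.5
W- = 4.5 + 2.5 + 1 + 6 + 11.5 = 25.5
(Check: W+ + W- = 78 should equal n(n+1)/2 = 78.)
Step 4: Test statistic W = min(W+, W-) = 25.5.
Step 5: Ties in |d|, so use the tie-corrected normal approximation.
        E[W] = n(n+1)/4 = 12*13/4 = 39.
        Tie groups: |d|=2 (t=2), |d|=4 (t=2), |d|=6 (t=2), |d|=7 (t=2), |d|=8 (t=2); sum(t^3 - t) = 30.
        Var[W] = n(n+1)(2n+1)/24 - sum(t^3-t)/48 = 3900/24 - 30/48 = 161.875.
        z = (W - E[W]) / sqrt(Var[W]) = (25.5 - 39) / 12.7230 = -1.0611.
        Two-sided p = 2*Phi(z) = 0.288658.
Step 6: alpha = 0.05. fail to reject H0.

W+ = 52.5, W- = 25.5, W = min = 25.5, p = 0.288658, fail to reject H0.


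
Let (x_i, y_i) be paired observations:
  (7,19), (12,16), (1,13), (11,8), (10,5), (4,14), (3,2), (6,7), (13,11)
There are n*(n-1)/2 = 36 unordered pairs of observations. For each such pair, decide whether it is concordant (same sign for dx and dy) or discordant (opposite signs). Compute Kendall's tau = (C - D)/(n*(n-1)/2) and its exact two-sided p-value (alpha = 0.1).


Step 1: Enumerate the 36 unordered pairs (i,j) with i<j and classify each by sign(x_j-x_i) * sign(y_j-y_i).
  (1,2):dx=+5,dy=-3->D; (1,3):dx=-6,dy=-6->C; (1,4):dx=+4,dy=-11->D; (1,5):dx=+3,dy=-14->D
  (1,6):dx=-3,dy=-5->C; (1,7):dx=-4,dy=-17->C; (1,8):dx=-1,dy=-12->C; (1,9):dx=+6,dy=-8->D
  (2,3):dx=-11,dy=-3->C; (2,4):dx=-1,dy=-8->C; (2,5):dx=-2,dy=-11->C; (2,6):dx=-8,dy=-2->C
  (2,7):dx=-9,dy=-14->C; (2,8):dx=-6,dy=-9->C; (2,9):dx=+1,dy=-5->D; (3,4):dx=+10,dy=-5->D
  (3,5):dx=+9,dy=-8->D; (3,6):dx=+3,dy=+1->C; (3,7):dx=+2,dy=-11->D; (3,8):dx=+5,dy=-6->D
  (3,9):dx=+12,dy=-2->D; (4,5):dx=-1,dy=-3->C; (4,6):dx=-7,dy=+6->D; (4,7):dx=-8,dy=-6->C
  (4,8):dx=-5,dy=-1->C; (4,9):dx=+2,dy=+3->C; (5,6):dx=-6,dy=+9->D; (5,7):dx=-7,dy=-3->C
  (5,8):dx=-4,dy=+2->D; (5,9):dx=+3,dy=+6->C; (6,7):dx=-1,dy=-12->C; (6,8):dx=+2,dy=-7->D
  (6,9):dx=+9,dy=-3->D; (7,8):dx=+3,dy=+5->C; (7,9):dx=+10,dy=+9->C; (8,9):dx=+7,dy=+4->C
Step 2: C = 21, D = 15, total pairs = 36.
Step 3: tau = (C - D)/(n(n-1)/2) = (21 - 15)/36 = 0.166667.
Step 4: Exact two-sided p-value (enumerate n! = 362880 permutations of y under H0): p = 0.612202.
Step 5: alpha = 0.1. fail to reject H0.

tau_b = 0.1667 (C=21, D=15), p = 0.612202, fail to reject H0.


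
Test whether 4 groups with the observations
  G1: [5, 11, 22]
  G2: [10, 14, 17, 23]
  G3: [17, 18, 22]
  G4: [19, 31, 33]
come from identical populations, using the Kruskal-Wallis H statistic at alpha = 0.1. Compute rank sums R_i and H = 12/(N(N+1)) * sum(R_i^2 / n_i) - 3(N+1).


Step 1: Combine all N = 13 observations and assign midranks.
sorted (value, group, rank): (5,G1,1), (10,G2,2), (11,G1,3), (14,G2,4), (17,G2,5.5), (17,G3,5.5), (18,G3,7), (19,G4,8), (22,G1,9.5), (22,G3,9.5), (23,G2,11), (31,G4,12), (33,G4,13)
Step 2: Sum ranks within each group.
R_1 = 13.5 (n_1 = 3)
R_2 = 22.5 (n_2 = 4)
R_3 = 22 (n_3 = 3)
R_4 = 33 (n_4 = 3)
Step 3: H = 12/(N(N+1)) * sum(R_i^2/n_i) - 3(N+1)
     = 12/(13*14) * (13.5^2/3 + 22.5^2/4 + 22^2/3 + 33^2/3) - 3*14
     = 0.065934 * 711.646 - 42
     = 4.921703.
Step 4: Ties present; correction factor C = 1 - 12/(13^3 - 13) = 0.994505. Corrected H = 4.921703 / 0.994505 = 4.948895.
Step 5: Under H0, H ~ chi^2(3); p-value = 0.175578.
Step 6: alpha = 0.1. fail to reject H0.

H = 4.9489, df = 3, p = 0.175578, fail to reject H0.


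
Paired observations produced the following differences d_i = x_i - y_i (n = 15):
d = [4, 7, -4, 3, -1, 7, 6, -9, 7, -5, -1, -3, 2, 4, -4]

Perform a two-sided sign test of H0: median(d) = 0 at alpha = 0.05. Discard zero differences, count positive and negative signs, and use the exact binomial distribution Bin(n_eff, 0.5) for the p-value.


Step 1: Discard zero differences. Original n = 15; n_eff = number of nonzero differences = 15.
Nonzero differences (with sign): +4, +7, -4, +3, -1, +7, +6, -9, +7, -5, -1, -3, +2, +4, -4
Step 2: Count signs: positive = 8, negative = 7.
Step 3: Under H0: P(positive) = 0.5, so the number of positives S ~ Bin(15, 0.5).
Step 4: Two-sided exact p-value = sum of Bin(15,0.5) probabilities at or below the observed probability = 1.000000.
Step 5: alpha = 0.05. fail to reject H0.

n_eff = 15, pos = 8, neg = 7, p = 1.000000, fail to reject H0.


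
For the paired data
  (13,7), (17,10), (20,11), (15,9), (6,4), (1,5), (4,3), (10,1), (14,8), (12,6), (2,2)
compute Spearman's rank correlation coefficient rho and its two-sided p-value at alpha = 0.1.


Step 1: Rank x and y separately (midranks; no ties here).
rank(x): 13->7, 17->10, 20->11, 15->9, 6->4, 1->1, 4->3, 10->5, 14->8, 12->6, 2->2
rank(y): 7->7, 10->10, 11->11, 9->9, 4->4, 5->5, 3->3, 1->1, 8->8, 6->6, 2->2
Step 2: d_i = R_x(i) - R_y(i); compute d_i^2.
  (7-7)^2=0, (10-10)^2=0, (11-11)^2=0, (9-9)^2=0, (4-4)^2=0, (1-5)^2=16, (3-3)^2=0, (5-1)^2=16, (8-8)^2=0, (6-6)^2=0, (2-2)^2=0
sum(d^2) = 32.
Step 3: rho = 1 - 6*32 / (11*(11^2 - 1)) = 1 - 192/1320 = 0.854545.
Step 4: Under H0, t = rho * sqrt((n-2)/(1-rho^2)) = 4.9360 ~ t(9).
Step 5: Two-sided p-value from the t-distribution with 9 df = 0.000807.
Step 6: alpha = 0.1. reject H0.

rho = 0.8545, p = 0.000807, reject H0 at alpha = 0.1.


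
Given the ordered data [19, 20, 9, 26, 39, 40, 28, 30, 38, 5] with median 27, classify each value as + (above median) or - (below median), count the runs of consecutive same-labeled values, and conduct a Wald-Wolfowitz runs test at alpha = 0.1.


Step 1: Compute median = 27; label A = above, B = below.
Labels in order: BBBBAAAAAB  (n_A = 5, n_B = 5)
Step 2: Count runs R = 3.
Step 3: Under H0 (random ordering), E[R] = 2*n_A*n_B/(n_A+n_B) + 1 = 2*5*5/10 + 1 = 6.0000.
        Var[R] = 2*n_A*n_B*(2*n_A*n_B - n_A - n_B) / ((n_A+n_B)^2 * (n_A+n_B-1)) = 2000/900 = 2.2222.
        SD[R] = 1.4907.
Step 4: Continuity-corrected z = (R + 0.5 - E[R]) / SD[R] = (3 + 0.5 - 6.0000) / 1.4907 = -1.6771.
Step 5: Two-sided p-value via normal approximation = 2*(1 - Phi(|z|)) = 0.093533.
Step 6: alpha = 0.1. reject H0.

R = 3, z = -1.6771, p = 0.093533, reject H0.


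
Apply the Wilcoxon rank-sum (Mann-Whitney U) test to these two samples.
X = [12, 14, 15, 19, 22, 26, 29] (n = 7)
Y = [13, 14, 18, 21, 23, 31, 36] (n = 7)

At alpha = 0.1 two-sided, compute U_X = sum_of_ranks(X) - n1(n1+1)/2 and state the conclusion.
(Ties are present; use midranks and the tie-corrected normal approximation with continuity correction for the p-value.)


Step 1: Combine and sort all 14 observations; assign midranks.
sorted (value, group): (12,X), (13,Y), (14,X), (14,Y), (15,X), (18,Y), (19,X), (21,Y), (22,X), (23,Y), (26,X), (29,X), (31,Y), (36,Y)
ranks: 12->1, 13->2, 14->3.5, 14->3.5, 15->5, 18->6, 19->7, 21->8, 22->9, 23->10, 26->11, 29->12, 31->13, 36->14
Step 2: Rank sum for X: R1 = 1 + 3.5 + 5 + 7 + 9 + 11 + 12 = 48.5.
Step 3: U_X = R1 - n1(n1+1)/2 = 48.5 - 7*8/2 = 48.5 - 28 = 20.5.
       U_Y = n1*n2 - U_X = 49 - 20.5 = 28.5.
Step 4: Ties are present, so use the tie-corrected normal approximation (with continuity correction) for the p-value.
Step 5: p-value = 0.654365; compare to alpha = 0.1. fail to reject H0.

U_X = 20.5, p = 0.654365, fail to reject H0 at alpha = 0.1.


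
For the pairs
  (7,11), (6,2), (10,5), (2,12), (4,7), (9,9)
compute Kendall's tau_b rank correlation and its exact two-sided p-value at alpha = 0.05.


Step 1: Enumerate the 15 unordered pairs (i,j) with i<j and classify each by sign(x_j-x_i) * sign(y_j-y_i).
  (1,2):dx=-1,dy=-9->C; (1,3):dx=+3,dy=-6->D; (1,4):dx=-5,dy=+1->D; (1,5):dx=-3,dy=-4->C
  (1,6):dx=+2,dy=-2->D; (2,3):dx=+4,dy=+3->C; (2,4):dx=-4,dy=+10->D; (2,5):dx=-2,dy=+5->D
  (2,6):dx=+3,dy=+7->C; (3,4):dx=-8,dy=+7->D; (3,5):dx=-6,dy=+2->D; (3,6):dx=-1,dy=+4->D
  (4,5):dx=+2,dy=-5->D; (4,6):dx=+7,dy=-3->D; (5,6):dx=+5,dy=+2->C
Step 2: C = 5, D = 10, total pairs = 15.
Step 3: tau = (C - D)/(n(n-1)/2) = (5 - 10)/15 = -0.333333.
Step 4: Exact two-sided p-value (enumerate n! = 720 permutations of y under H0): p = 0.469444.
Step 5: alpha = 0.05. fail to reject H0.

tau_b = -0.3333 (C=5, D=10), p = 0.469444, fail to reject H0.


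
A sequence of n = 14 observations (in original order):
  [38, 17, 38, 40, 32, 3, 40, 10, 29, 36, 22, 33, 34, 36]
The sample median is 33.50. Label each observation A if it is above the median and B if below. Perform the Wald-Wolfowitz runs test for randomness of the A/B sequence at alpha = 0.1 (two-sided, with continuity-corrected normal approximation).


Step 1: Compute median = 33.50; label A = above, B = below.
Labels in order: ABAABBABBABBAA  (n_A = 7, n_B = 7)
Step 2: Count runs R = 9.
Step 3: Under H0 (random ordering), E[R] = 2*n_A*n_B/(n_A+n_B) + 1 = 2*7*7/14 + 1 = 8.0000.
        Var[R] = 2*n_A*n_B*(2*n_A*n_B - n_A - n_B) / ((n_A+n_B)^2 * (n_A+n_B-1)) = 8232/2548 = 3.2308.
        SD[R] = 1.7974.
Step 4: Continuity-corrected z = (R - 0.5 - E[R]) / SD[R] = (9 - 0.5 - 8.0000) / 1.7974 = 0.2782.
Step 5: Two-sided p-value via normal approximation = 2*(1 - Phi(|z|)) = 0.780879.
Step 6: alpha = 0.1. fail to reject H0.

R = 9, z = 0.2782, p = 0.780879, fail to reject H0.


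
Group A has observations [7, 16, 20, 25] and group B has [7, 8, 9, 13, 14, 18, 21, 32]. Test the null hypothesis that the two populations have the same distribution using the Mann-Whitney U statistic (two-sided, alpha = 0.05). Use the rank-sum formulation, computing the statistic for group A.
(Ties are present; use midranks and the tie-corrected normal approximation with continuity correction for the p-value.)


Step 1: Combine and sort all 12 observations; assign midranks.
sorted (value, group): (7,X), (7,Y), (8,Y), (9,Y), (13,Y), (14,Y), (16,X), (18,Y), (20,X), (21,Y), (25,X), (32,Y)
ranks: 7->1.5, 7->1.5, 8->3, 9->4, 13->5, 14->6, 16->7, 18->8, 20->9, 21->10, 25->11, 32->12
Step 2: Rank sum for X: R1 = 1.5 + 7 + 9 + 11 = 28.5.
Step 3: U_X = R1 - n1(n1+1)/2 = 28.5 - 4*5/2 = 28.5 - 10 = 18.5.
       U_Y = n1*n2 - U_X = 32 - 18.5 = 13.5.
Step 4: Ties are present, so use the tie-corrected normal approximation (with continuity correction) for the p-value.
Step 5: p-value = 0.733647; compare to alpha = 0.05. fail to reject H0.

U_X = 18.5, p = 0.733647, fail to reject H0 at alpha = 0.05.


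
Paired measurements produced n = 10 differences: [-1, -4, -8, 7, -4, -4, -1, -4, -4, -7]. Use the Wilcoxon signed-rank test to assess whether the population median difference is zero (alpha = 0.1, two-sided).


Step 1: Drop any zero differences (none here) and take |d_i|.
|d| = [1, 4, 8, 7, 4, 4, 1, 4, 4, 7]
Step 2: Midrank |d_i| (ties get averaged ranks).
ranks: |1|->1.5, |4|->5, |8|->10, |7|->8.5, |4|->5, |4|->5, |1|->1.5, |4|->5, |4|->5, |7|->8.5
Step 3: Attach original signs; sum ranks with positive sign and with negative sign.
W+ = 8.5 = 8.5
W- = 1.5 + 5 + 10 + 5 + 5 + 1.5 + 5 + 5 + 8.5 = 46.5
(Check: W+ + W- = 55 should equal n(n+1)/2 = 55.)
Step 4: Test statistic W = min(W+, W-) = 8.5.
Step 5: Ties in |d|, so use the tie-corrected normal approximation.
        E[W] = n(n+1)/4 = 10*11/4 = 27.5.
        Tie groups: |d|=1 (t=2), |d|=4 (t=5), |d|=7 (t=2); sum(t^3 - t) = 132.
        Var[W] = n(n+1)(2n+1)/24 - sum(t^3-t)/48 = 2310/24 - 132/48 = 93.5.
        z = (W - E[W]) / sqrt(Var[W]) = (8.5 - 27.5) / 9.6695 = -1.9649.
        Two-sided p = 2*Phi(z) = 0.049422.
Step 6: alpha = 0.1. reject H0.

W+ = 8.5, W- = 46.5, W = min = 8.5, p = 0.049422, reject H0.


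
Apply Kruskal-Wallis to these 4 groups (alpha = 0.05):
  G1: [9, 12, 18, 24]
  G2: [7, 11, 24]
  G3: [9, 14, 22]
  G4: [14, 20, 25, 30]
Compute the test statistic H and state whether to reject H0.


Step 1: Combine all N = 14 observations and assign midranks.
sorted (value, group, rank): (7,G2,1), (9,G1,2.5), (9,G3,2.5), (11,G2,4), (12,G1,5), (14,G3,6.5), (14,G4,6.5), (18,G1,8), (20,G4,9), (22,G3,10), (24,G1,11.5), (24,G2,11.5), (25,G4,13), (30,G4,14)
Step 2: Sum ranks within each group.
R_1 = 27 (n_1 = 4)
R_2 = 16.5 (n_2 = 3)
R_3 = 19 (n_3 = 3)
R_4 = 42.5 (n_4 = 4)
Step 3: H = 12/(N(N+1)) * sum(R_i^2/n_i) - 3(N+1)
     = 12/(14*15) * (27^2/4 + 16.5^2/3 + 19^2/3 + 42.5^2/4) - 3*15
     = 0.057143 * 844.896 - 45
     = 3.279762.
Step 4: Ties present; correction factor C = 1 - 18/(14^3 - 14) = 0.993407. Corrected H = 3.279762 / 0.993407 = 3.301530.
Step 5: Under H0, H ~ chi^2(3); p-value = 0.347430.
Step 6: alpha = 0.05. fail to reject H0.

H = 3.3015, df = 3, p = 0.347430, fail to reject H0.


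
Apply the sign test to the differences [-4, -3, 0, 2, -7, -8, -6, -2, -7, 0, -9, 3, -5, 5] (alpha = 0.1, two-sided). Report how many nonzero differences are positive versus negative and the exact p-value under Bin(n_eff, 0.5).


Step 1: Discard zero differences. Original n = 14; n_eff = number of nonzero differences = 12.
Nonzero differences (with sign): -4, -3, +2, -7, -8, -6, -2, -7, -9, +3, -5, +5
Step 2: Count signs: positive = 3, negative = 9.
Step 3: Under H0: P(positive) = 0.5, so the number of positives S ~ Bin(12, 0.5).
Step 4: Two-sided exact p-value = sum of Bin(12,0.5) probabilities at or below the observed probability = 0.145996.
Step 5: alpha = 0.1. fail to reject H0.

n_eff = 12, pos = 3, neg = 9, p = 0.145996, fail to reject H0.


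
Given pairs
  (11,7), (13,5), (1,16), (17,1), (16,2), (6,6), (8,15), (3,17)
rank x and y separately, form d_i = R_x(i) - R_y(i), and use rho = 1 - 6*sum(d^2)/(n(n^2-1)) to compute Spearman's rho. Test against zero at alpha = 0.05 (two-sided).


Step 1: Rank x and y separately (midranks; no ties here).
rank(x): 11->5, 13->6, 1->1, 17->8, 16->7, 6->3, 8->4, 3->2
rank(y): 7->5, 5->3, 16->7, 1->1, 2->2, 6->4, 15->6, 17->8
Step 2: d_i = R_x(i) - R_y(i); compute d_i^2.
  (5-5)^2=0, (6-3)^2=9, (1-7)^2=36, (8-1)^2=49, (7-2)^2=25, (3-4)^2=1, (4-6)^2=4, (2-8)^2=36
sum(d^2) = 160.
Step 3: rho = 1 - 6*160 / (8*(8^2 - 1)) = 1 - 960/504 = -0.904762.
Step 4: Under H0, t = rho * sqrt((n-2)/(1-rho^2)) = -5.2034 ~ t(6).
Step 5: Two-sided p-value from the t-distribution with 6 df = 0.002008.
Step 6: alpha = 0.05. reject H0.

rho = -0.9048, p = 0.002008, reject H0 at alpha = 0.05.


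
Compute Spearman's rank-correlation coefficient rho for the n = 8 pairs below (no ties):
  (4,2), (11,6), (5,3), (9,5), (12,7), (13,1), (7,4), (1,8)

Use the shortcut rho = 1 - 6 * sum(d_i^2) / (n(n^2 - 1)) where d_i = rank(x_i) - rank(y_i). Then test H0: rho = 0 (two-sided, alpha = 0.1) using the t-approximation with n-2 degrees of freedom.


Step 1: Rank x and y separately (midranks; no ties here).
rank(x): 4->2, 11->6, 5->3, 9->5, 12->7, 13->8, 7->4, 1->1
rank(y): 2->2, 6->6, 3->3, 5->5, 7->7, 1->1, 4->4, 8->8
Step 2: d_i = R_x(i) - R_y(i); compute d_i^2.
  (2-2)^2=0, (6-6)^2=0, (3-3)^2=0, (5-5)^2=0, (7-7)^2=0, (8-1)^2=49, (4-4)^2=0, (1-8)^2=49
sum(d^2) = 98.
Step 3: rho = 1 - 6*98 / (8*(8^2 - 1)) = 1 - 588/504 = -0.166667.
Step 4: Under H0, t = rho * sqrt((n-2)/(1-rho^2)) = -0.4140 ~ t(6).
Step 5: Two-sided p-value from the t-distribution with 6 df = 0.693239.
Step 6: alpha = 0.1. fail to reject H0.

rho = -0.1667, p = 0.693239, fail to reject H0 at alpha = 0.1.


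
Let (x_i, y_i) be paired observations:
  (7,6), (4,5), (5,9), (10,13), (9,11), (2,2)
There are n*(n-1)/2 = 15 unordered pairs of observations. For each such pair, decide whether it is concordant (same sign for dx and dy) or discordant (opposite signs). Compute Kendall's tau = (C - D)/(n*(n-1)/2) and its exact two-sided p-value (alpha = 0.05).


Step 1: Enumerate the 15 unordered pairs (i,j) with i<j and classify each by sign(x_j-x_i) * sign(y_j-y_i).
  (1,2):dx=-3,dy=-1->C; (1,3):dx=-2,dy=+3->D; (1,4):dx=+3,dy=+7->C; (1,5):dx=+2,dy=+5->C
  (1,6):dx=-5,dy=-4->C; (2,3):dx=+1,dy=+4->C; (2,4):dx=+6,dy=+8->C; (2,5):dx=+5,dy=+6->C
  (2,6):dx=-2,dy=-3->C; (3,4):dx=+5,dy=+4->C; (3,5):dx=+4,dy=+2->C; (3,6):dx=-3,dy=-7->C
  (4,5):dx=-1,dy=-2->C; (4,6):dx=-8,dy=-11->C; (5,6):dx=-7,dy=-9->C
Step 2: C = 14, D = 1, total pairs = 15.
Step 3: tau = (C - D)/(n(n-1)/2) = (14 - 1)/15 = 0.866667.
Step 4: Exact two-sided p-value (enumerate n! = 720 permutations of y under H0): p = 0.016667.
Step 5: alpha = 0.05. reject H0.

tau_b = 0.8667 (C=14, D=1), p = 0.016667, reject H0.


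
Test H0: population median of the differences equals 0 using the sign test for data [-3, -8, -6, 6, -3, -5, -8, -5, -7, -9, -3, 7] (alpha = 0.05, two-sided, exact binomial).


Step 1: Discard zero differences. Original n = 12; n_eff = number of nonzero differences = 12.
Nonzero differences (with sign): -3, -8, -6, +6, -3, -5, -8, -5, -7, -9, -3, +7
Step 2: Count signs: positive = 2, negative = 10.
Step 3: Under H0: P(positive) = 0.5, so the number of positives S ~ Bin(12, 0.5).
Step 4: Two-sided exact p-value = sum of Bin(12,0.5) probabilities at or below the observed probability = 0.038574.
Step 5: alpha = 0.05. reject H0.

n_eff = 12, pos = 2, neg = 10, p = 0.038574, reject H0.


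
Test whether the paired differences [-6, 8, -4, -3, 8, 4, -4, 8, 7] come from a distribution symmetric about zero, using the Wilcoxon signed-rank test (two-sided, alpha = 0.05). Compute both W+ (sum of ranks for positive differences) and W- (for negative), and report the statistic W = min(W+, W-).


Step 1: Drop any zero differences (none here) and take |d_i|.
|d| = [6, 8, 4, 3, 8, 4, 4, 8, 7]
Step 2: Midrank |d_i| (ties get averaged ranks).
ranks: |6|->5, |8|->8, |4|->3, |3|->1, |8|->8, |4|->3, |4|->3, |8|->8, |7|->6
Step 3: Attach original signs; sum ranks with positive sign and with negative sign.
W+ = 8 + 8 + 3 + 8 + 6 = 33
W- = 5 + 3 + 1 + 3 = 12
(Check: W+ + W- = 45 should equal n(n+1)/2 = 45.)
Step 4: Test statistic W = min(W+, W-) = 12.
Step 5: Ties in |d|, so use the tie-corrected normal approximation.
        E[W] = n(n+1)/4 = 9*10/4 = 22.5.
        Tie groups: |d|=4 (t=3), |d|=8 (t=3); sum(t^3 - t) = 48.
        Var[W] = n(n+1)(2n+1)/24 - sum(t^3-t)/48 = 1710/24 - 48/48 = 70.25.
        z = (W - E[W]) / sqrt(Var[W]) = (12 - 22.5) / 8.3815 = -1.2528.
        Two-sided p = 2*Phi(z) = 0.210295.
Step 6: alpha = 0.05. fail to reject H0.

W+ = 33, W- = 12, W = min = 12, p = 0.210295, fail to reject H0.


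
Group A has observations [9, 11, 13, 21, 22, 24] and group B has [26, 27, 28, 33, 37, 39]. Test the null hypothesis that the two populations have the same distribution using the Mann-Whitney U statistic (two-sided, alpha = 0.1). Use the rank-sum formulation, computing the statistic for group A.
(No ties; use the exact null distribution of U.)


Step 1: Combine and sort all 12 observations; assign midranks.
sorted (value, group): (9,X), (11,X), (13,X), (21,X), (22,X), (24,X), (26,Y), (27,Y), (28,Y), (33,Y), (37,Y), (39,Y)
ranks: 9->1, 11->2, 13->3, 21->4, 22->5, 24->6, 26->7, 27->8, 28->9, 33->10, 37->11, 39->12
Step 2: Rank sum for X: R1 = 1 + 2 + 3 + 4 + 5 + 6 = 21.
Step 3: U_X = R1 - n1(n1+1)/2 = 21 - 6*7/2 = 21 - 21 = 0.
       U_Y = n1*n2 - U_X = 36 - 0 = 36.
Step 4: No ties, so the exact null distribution of U (based on enumerating the C(12,6) = 924 equally likely rank assignments) gives the two-sided p-value.
Step 5: p-value = 0.002165; compare to alpha = 0.1. reject H0.

U_X = 0, p = 0.002165, reject H0 at alpha = 0.1.
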